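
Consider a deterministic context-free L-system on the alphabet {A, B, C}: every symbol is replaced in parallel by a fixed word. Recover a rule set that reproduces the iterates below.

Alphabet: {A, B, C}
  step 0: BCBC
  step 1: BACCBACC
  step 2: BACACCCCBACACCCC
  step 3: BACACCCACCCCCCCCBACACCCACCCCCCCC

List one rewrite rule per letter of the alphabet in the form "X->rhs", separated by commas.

A->CA, B->BA, C->CC

  step 2 ⇒ step 3: BACACCCCBACACCCC ⇒ BA·CA·CC·CA·CC·CC·CC·CC·BA·CA·CC·CA·CC·CC·CC·CC
    A ↦ CA
    B ↦ BA
    C ↦ CC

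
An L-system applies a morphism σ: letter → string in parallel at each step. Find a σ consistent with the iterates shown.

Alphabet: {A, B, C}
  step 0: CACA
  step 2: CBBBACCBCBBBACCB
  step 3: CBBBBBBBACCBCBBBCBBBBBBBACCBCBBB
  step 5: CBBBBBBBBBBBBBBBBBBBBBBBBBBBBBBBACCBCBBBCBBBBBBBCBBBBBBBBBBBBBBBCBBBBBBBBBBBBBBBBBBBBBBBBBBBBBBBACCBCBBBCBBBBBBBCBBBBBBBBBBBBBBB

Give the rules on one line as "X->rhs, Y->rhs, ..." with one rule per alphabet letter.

A->AC, B->BB, C->CB

  step 2 ⇒ step 3: CBBBACCBCBBBACCB ⇒ CB·BB·BB·BB·AC·CB·CB·BB·CB·BB·BB·BB·AC·CB·CB·BB
    A ↦ AC
    B ↦ BB
    C ↦ CB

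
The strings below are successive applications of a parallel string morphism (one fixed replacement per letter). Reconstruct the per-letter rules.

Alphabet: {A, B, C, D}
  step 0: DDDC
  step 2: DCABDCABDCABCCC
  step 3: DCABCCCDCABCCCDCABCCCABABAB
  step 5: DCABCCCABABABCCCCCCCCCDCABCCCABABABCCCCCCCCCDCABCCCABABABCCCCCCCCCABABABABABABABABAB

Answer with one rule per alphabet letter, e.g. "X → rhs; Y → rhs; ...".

  step 2 ⇒ step 3: DCABDCABDCABCCC ⇒ DC·AB·CC·C·DC·AB·CC·C·DC·AB·CC·C·AB·AB·AB
    A ↦ CC
    B ↦ C
    C ↦ AB
    D ↦ DC

A->CC, B->C, C->AB, D->DC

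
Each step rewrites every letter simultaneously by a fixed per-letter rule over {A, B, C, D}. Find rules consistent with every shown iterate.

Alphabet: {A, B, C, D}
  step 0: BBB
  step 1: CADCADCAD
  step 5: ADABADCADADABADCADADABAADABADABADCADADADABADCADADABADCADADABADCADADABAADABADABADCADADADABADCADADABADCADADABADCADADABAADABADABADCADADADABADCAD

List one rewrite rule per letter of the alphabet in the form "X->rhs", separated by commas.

A->AD, B->CAD, C->A, D->AB

  step 0 ⇒ step 1: BBB ⇒ CAD·CAD·CAD
    B ↦ CAD
    A ↦ AD  (constrained at step 1)
    C ↦ A  (constrained at step 1)
    D ↦ AB  (constrained at step 1)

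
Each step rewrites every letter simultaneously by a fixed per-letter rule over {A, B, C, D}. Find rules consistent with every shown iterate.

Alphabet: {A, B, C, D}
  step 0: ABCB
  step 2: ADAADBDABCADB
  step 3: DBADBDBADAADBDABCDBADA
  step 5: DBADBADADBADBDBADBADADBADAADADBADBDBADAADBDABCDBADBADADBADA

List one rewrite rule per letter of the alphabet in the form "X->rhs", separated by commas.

  step 2 ⇒ step 3: ADAADBDABCADB ⇒ DB·A·DB·DB·A·DA·A·DB·DA·BC·DB·A·DA
    A ↦ DB
    B ↦ DA
    C ↦ BC
    D ↦ A

A->DB, B->DA, C->BC, D->A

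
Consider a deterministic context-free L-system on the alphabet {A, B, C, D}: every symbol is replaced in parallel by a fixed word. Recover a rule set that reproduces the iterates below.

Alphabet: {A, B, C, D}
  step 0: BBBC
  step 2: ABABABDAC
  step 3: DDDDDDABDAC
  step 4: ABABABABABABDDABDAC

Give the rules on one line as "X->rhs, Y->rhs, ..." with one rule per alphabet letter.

  step 3 ⇒ step 4: DDDDDDABDAC ⇒ AB·AB·AB·AB·AB·AB·D·D·AB·D·AC
    A ↦ D
    B ↦ D
    C ↦ AC
    D ↦ AB

A->D, B->D, C->AC, D->AB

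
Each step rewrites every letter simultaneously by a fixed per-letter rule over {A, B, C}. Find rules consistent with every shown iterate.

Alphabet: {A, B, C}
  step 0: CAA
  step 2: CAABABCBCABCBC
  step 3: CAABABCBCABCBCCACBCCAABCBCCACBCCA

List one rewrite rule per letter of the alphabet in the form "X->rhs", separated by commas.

A->AB, B->CBC, C->CA

  step 2 ⇒ step 3: CAABABCBCABCBC ⇒ CA·AB·AB·CBC·AB·CBC·CA·CBC·CA·AB·CBC·CA·CBC·CA
    A ↦ AB
    B ↦ CBC
    C ↦ CA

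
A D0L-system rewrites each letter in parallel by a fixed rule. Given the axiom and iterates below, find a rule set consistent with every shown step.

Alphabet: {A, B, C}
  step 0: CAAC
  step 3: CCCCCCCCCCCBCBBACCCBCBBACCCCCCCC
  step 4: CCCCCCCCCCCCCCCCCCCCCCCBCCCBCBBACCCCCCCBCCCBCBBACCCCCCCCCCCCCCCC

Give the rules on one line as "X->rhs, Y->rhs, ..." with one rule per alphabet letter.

  step 3 ⇒ step 4: CCCCCCCCCCCBCBBACCCBCBBACCCCCCCC ⇒ CC·CC·CC·CC·CC·CC·CC·CC·CC·CC·CC·CB·CC·CB·CB·BA·CC·CC·CC·CB·CC·CB·CB·BA·CC·CC·CC·CC·CC·CC·CC·CC
    A ↦ BA
    B ↦ CB
    C ↦ CC

A->BA, B->CB, C->CC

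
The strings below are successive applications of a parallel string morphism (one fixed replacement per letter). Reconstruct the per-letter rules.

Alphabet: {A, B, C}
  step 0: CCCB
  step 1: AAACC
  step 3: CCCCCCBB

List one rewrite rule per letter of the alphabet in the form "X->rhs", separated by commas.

A->B, B->CC, C->A

  step 0 ⇒ step 1: CCCB ⇒ A·A·A·CC
    B ↦ CC
    C ↦ A
    A ↦ B  (constrained at step 1)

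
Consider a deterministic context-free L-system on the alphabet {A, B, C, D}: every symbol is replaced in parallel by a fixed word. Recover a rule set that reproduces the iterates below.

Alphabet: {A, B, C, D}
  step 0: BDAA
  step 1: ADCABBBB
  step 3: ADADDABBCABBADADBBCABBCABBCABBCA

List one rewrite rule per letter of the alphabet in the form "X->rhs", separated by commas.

A->BB, B->AD, C->DA, D->CA

  step 0 ⇒ step 1: BDAA ⇒ AD·CA·BB·BB
    A ↦ BB
    B ↦ AD
    D ↦ CA
    C ↦ DA  (constrained at step 1)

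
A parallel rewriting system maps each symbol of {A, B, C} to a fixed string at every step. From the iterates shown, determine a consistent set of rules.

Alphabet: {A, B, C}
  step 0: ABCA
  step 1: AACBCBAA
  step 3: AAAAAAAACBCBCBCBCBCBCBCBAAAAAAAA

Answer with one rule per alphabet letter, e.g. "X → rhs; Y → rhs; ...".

A->AA, B->C, C->BCB

  step 0 ⇒ step 1: ABCA ⇒ AA·C·BCB·AA
    A ↦ AA
    B ↦ C
    C ↦ BCB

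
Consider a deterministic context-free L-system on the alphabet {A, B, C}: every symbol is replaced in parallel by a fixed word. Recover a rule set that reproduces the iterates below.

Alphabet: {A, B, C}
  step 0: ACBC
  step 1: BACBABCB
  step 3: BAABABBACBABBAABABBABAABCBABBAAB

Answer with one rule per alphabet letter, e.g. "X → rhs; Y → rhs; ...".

  step 0 ⇒ step 1: ACBC ⇒ BA·CB·AB·CB
    A ↦ BA
    B ↦ AB
    C ↦ CB

A->BA, B->AB, C->CB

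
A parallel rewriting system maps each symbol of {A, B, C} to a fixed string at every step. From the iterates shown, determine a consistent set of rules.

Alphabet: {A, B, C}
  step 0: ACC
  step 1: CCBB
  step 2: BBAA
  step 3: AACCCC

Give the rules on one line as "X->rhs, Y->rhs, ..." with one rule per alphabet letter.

  step 2 ⇒ step 3: BBAA ⇒ A·A·CC·CC
    A ↦ CC
    B ↦ A
  step 0 ⇒ step 1: ACC ⇒ CC·B·B
    C ↦ B

A->CC, B->A, C->B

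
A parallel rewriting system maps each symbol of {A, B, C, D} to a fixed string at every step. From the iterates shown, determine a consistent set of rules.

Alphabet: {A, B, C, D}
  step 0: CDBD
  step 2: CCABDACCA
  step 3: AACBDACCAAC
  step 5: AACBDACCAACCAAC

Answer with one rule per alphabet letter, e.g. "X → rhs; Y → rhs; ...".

  step 2 ⇒ step 3: CCABDACCA ⇒ A·A·C·BD·AC·C·A·A·C
    A ↦ C
    B ↦ BD
    C ↦ A
    D ↦ AC

A->C, B->BD, C->A, D->AC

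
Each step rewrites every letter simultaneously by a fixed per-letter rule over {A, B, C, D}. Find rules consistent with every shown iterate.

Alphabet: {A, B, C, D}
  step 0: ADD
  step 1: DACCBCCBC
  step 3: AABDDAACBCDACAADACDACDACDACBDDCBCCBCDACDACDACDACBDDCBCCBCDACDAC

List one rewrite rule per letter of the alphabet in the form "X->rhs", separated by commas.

A->DAC, B->BDD, C->AA, D->CBC

  step 0 ⇒ step 1: ADD ⇒ DAC·CBC·CBC
    A ↦ DAC
    D ↦ CBC
    B ↦ BDD  (constrained at step 1)
    C ↦ AA  (constrained at step 1)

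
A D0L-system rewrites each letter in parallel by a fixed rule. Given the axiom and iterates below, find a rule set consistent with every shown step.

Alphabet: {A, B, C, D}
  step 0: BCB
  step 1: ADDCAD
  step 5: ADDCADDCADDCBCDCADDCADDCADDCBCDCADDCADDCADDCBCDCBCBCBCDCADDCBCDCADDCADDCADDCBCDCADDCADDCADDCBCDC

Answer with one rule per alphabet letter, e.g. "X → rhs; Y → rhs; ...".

A->BC, B->AD, C->DC, D->BC

  step 0 ⇒ step 1: BCB ⇒ AD·DC·AD
    B ↦ AD
    C ↦ DC
    A ↦ BC  (constrained at step 1)
    D ↦ BC  (constrained at step 1)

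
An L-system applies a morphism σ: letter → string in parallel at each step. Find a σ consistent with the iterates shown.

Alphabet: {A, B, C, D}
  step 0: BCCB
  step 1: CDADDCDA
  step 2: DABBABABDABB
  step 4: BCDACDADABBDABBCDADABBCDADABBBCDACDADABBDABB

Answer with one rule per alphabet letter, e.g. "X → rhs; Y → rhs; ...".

  step 1 ⇒ step 2: CDADDCDA ⇒ D·AB·B·AB·AB·D·AB·B
    A ↦ B
    C ↦ D
    D ↦ AB
  step 0 ⇒ step 1: BCCB ⇒ CDA·D·D·CDA
    B ↦ CDA

A->B, B->CDA, C->D, D->AB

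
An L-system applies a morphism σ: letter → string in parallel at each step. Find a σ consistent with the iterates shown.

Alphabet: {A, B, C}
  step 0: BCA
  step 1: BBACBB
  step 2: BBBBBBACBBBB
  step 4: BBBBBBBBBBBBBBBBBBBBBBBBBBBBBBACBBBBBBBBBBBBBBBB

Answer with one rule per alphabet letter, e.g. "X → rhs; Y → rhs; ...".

A->BB, B->BB, C->AC

  step 1 ⇒ step 2: BBACBB ⇒ BB·BB·BB·AC·BB·BB
    A ↦ BB
    B ↦ BB
    C ↦ AC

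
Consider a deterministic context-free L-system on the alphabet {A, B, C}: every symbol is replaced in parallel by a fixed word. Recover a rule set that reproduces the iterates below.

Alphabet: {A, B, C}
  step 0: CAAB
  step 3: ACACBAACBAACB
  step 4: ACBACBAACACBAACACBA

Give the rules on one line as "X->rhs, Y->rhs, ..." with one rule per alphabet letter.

A->AC, B->A, C->B

  step 3 ⇒ step 4: ACACBAACBAACB ⇒ AC·B·AC·B·A·AC·AC·B·A·AC·AC·B·A
    A ↦ AC
    B ↦ A
    C ↦ B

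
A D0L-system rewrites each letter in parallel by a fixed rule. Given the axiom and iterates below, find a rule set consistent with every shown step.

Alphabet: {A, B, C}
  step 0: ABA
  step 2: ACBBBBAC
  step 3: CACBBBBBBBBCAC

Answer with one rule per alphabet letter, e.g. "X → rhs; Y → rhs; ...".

A->C, B->BB, C->AC

  step 2 ⇒ step 3: ACBBBBAC ⇒ C·AC·BB·BB·BB·BB·C·AC
    A ↦ C
    B ↦ BB
    C ↦ AC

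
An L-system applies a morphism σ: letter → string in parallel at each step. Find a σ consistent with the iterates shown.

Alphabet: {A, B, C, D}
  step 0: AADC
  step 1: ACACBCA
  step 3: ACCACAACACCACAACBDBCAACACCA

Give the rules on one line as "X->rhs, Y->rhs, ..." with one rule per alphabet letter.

A->AC, B->BD, C->CA, D->B

  step 0 ⇒ step 1: AADC ⇒ AC·AC·B·CA
    A ↦ AC
    C ↦ CA
    D ↦ B
    B ↦ BD  (constrained at step 1)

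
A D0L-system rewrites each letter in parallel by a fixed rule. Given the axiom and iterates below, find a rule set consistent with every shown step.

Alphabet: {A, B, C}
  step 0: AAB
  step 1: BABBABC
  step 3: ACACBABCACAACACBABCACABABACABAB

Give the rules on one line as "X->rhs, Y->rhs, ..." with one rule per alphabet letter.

  step 0 ⇒ step 1: AAB ⇒ BAB·BAB·C
    A ↦ BAB
    B ↦ C
    C ↦ ACA  (constrained at step 1)

A->BAB, B->C, C->ACA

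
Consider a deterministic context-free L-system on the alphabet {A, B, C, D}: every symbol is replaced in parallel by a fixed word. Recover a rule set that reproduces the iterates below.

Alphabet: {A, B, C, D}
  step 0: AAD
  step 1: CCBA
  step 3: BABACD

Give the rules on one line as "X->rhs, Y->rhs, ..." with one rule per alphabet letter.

  step 0 ⇒ step 1: AAD ⇒ C·C·BA
    A ↦ C
    D ↦ BA
    B ↦ A  (constrained at step 1)
    C ↦ D  (constrained at step 1)

A->C, B->A, C->D, D->BA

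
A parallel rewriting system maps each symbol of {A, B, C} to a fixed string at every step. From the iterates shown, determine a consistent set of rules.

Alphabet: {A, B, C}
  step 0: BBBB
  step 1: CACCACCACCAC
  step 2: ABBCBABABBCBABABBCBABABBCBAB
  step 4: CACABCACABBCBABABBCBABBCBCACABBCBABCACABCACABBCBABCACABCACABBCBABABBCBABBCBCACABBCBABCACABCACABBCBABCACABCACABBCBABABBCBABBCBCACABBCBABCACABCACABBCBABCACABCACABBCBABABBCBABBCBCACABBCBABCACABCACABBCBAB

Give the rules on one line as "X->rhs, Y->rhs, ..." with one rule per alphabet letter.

  step 1 ⇒ step 2: CACCACCACCAC ⇒ AB·BCB·AB·AB·BCB·AB·AB·BCB·AB·AB·BCB·AB
    A ↦ BCB
    C ↦ AB
  step 0 ⇒ step 1: BBBB ⇒ CAC·CAC·CAC·CAC
    B ↦ CAC

A->BCB, B->CAC, C->AB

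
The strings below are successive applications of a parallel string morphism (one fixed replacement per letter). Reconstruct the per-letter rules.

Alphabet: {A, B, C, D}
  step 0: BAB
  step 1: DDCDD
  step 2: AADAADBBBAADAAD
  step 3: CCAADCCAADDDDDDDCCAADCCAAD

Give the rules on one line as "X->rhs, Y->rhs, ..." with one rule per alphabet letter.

A->C, B->DD, C->BBB, D->AAD

  step 2 ⇒ step 3: AADAADBBBAADAAD ⇒ C·C·AAD·C·C·AAD·DD·DD·DD·C·C·AAD·C·C·AAD
    A ↦ C
    B ↦ DD
    D ↦ AAD
  step 1 ⇒ step 2: DDCDD ⇒ AAD·AAD·BBB·AAD·AAD
    C ↦ BBB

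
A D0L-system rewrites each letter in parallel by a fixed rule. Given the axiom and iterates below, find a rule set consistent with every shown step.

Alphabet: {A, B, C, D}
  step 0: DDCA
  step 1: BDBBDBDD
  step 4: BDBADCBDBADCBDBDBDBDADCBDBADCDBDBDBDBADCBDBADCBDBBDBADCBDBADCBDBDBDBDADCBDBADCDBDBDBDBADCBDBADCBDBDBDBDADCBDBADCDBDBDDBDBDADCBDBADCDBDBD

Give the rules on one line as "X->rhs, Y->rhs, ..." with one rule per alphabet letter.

A->D, B->ADC, C->D, D->BDB

  step 0 ⇒ step 1: DDCA ⇒ BDB·BDB·D·D
    A ↦ D
    C ↦ D
    D ↦ BDB
    B ↦ ADC  (constrained at step 1)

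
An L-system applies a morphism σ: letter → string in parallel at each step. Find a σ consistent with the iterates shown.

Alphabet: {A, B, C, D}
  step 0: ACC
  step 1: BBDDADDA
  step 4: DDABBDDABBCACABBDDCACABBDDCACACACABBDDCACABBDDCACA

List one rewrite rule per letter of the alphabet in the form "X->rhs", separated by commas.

A->BB, B->D, C->DDA, D->CA

  step 0 ⇒ step 1: ACC ⇒ BB·DDA·DDA
    A ↦ BB
    C ↦ DDA
    B ↦ D  (constrained at step 1)
    D ↦ CA  (constrained at step 1)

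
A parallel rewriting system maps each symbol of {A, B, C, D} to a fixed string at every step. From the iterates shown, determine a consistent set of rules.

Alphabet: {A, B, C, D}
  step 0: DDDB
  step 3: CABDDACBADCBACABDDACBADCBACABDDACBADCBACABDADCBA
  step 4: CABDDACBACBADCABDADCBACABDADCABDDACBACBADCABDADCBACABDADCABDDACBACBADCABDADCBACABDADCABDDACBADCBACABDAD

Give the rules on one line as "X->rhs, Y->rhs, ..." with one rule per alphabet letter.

  step 3 ⇒ step 4: CABDDACBADCBACABDDACBADCBACABDDACBADCBACABDADCBA ⇒ CAB·D·DA·CBA·CBA·D·CAB·DA·D·CBA·CAB·DA·D·CAB·D·DA·CBA·CBA·D·CAB·DA·D·CBA·CAB·DA·D·CAB·D·DA·CBA·CBA·D·CAB·DA·D·CBA·CAB·DA·D·CAB·D·DA·CBA·D·CBA·CAB·DA·D
    A ↦ D
    B ↦ DA
    C ↦ CAB
    D ↦ CBA

A->D, B->DA, C->CAB, D->CBA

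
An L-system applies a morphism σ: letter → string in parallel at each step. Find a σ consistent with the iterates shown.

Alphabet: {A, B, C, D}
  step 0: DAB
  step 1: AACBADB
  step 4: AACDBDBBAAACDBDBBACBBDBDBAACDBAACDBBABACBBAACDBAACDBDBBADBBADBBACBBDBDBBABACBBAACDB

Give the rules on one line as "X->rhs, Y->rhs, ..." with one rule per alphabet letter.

A->BA, B->DB, C->CBB, D->AAC

  step 0 ⇒ step 1: DAB ⇒ AAC·BA·DB
    A ↦ BA
    B ↦ DB
    D ↦ AAC
    C ↦ CBB  (constrained at step 1)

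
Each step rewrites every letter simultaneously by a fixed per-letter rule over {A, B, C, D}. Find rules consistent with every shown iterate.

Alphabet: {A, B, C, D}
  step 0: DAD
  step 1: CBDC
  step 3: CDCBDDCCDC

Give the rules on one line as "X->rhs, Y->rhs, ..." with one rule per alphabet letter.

  step 0 ⇒ step 1: DAD ⇒ C·BD·C
    A ↦ BD
    D ↦ C
    B ↦ A  (constrained at step 1)
    C ↦ DC  (constrained at step 1)

A->BD, B->A, C->DC, D->C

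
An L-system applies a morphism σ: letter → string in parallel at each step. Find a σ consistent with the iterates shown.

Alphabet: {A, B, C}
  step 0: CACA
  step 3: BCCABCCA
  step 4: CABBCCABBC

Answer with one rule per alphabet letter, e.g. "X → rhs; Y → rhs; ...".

  step 3 ⇒ step 4: BCCABCCA ⇒ CA·B·B·C·CA·B·B·C
    A ↦ C
    B ↦ CA
    C ↦ B

A->C, B->CA, C->B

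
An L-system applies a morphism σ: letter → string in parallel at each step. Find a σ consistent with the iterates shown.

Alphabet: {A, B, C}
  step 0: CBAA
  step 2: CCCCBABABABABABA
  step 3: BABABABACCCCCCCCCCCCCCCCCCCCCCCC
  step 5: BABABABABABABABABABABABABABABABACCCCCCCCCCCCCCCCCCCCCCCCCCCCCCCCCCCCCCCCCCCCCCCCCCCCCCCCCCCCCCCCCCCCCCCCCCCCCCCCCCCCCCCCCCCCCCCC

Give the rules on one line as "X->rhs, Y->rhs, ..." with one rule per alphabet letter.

  step 2 ⇒ step 3: CCCCBABABABABABA ⇒ BA·BA·BA·BA·CC·CC·CC·CC·CC·CC·CC·CC·CC·CC·CC·CC
    A ↦ CC
    B ↦ CC
    C ↦ BA

A->CC, B->CC, C->BA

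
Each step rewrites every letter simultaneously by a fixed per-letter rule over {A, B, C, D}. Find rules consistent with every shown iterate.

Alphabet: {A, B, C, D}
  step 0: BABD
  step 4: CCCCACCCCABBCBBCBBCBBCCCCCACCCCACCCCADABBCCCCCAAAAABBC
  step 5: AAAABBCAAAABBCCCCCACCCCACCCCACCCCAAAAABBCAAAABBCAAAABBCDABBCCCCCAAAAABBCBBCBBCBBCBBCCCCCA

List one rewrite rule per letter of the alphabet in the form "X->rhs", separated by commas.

  step 4 ⇒ step 5: CCCCACCCCABBCBBCBBCBBCCCCCACCCCACCCCADABBCCCCCAAAAABBC ⇒ A·A·A·A·BBC·A·A·A·A·BBC·CC·CC·A·CC·CC·A·CC·CC·A·CC·CC·A·A·A·A·A·BBC·A·A·A·A·BBC·A·A·A·A·BBC·DA·BBC·CC·CC·A·A·A·A·A·BBC·BBC·BBC·BBC·BBC·CC·CC·A
    A ↦ BBC
    B ↦ CC
    C ↦ A
    D ↦ DA

A->BBC, B->CC, C->A, D->DA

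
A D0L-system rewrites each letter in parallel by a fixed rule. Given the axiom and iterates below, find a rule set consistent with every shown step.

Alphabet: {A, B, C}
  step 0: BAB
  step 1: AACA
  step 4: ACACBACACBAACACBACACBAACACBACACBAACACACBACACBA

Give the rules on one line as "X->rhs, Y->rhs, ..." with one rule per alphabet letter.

A->AC, B->A, C->ACB

  step 0 ⇒ step 1: BAB ⇒ A·AC·A
    A ↦ AC
    B ↦ A
    C ↦ ACB  (constrained at step 1)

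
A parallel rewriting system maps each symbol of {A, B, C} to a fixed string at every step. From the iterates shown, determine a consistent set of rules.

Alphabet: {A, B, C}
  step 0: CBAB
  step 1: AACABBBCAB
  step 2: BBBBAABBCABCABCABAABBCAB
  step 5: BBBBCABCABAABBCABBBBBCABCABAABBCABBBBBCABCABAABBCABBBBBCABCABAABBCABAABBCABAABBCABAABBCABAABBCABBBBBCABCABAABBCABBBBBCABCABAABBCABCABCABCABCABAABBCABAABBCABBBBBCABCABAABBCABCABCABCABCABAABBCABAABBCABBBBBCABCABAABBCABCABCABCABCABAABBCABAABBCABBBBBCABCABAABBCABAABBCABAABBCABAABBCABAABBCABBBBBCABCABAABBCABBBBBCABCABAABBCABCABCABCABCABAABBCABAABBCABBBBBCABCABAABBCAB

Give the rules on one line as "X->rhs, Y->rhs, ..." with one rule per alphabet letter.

  step 1 ⇒ step 2: AACABBBCAB ⇒ BB·BB·AA·BB·CAB·CAB·CAB·AA·BB·CAB
    A ↦ BB
    B ↦ CAB
    C ↦ AA

A->BB, B->CAB, C->AA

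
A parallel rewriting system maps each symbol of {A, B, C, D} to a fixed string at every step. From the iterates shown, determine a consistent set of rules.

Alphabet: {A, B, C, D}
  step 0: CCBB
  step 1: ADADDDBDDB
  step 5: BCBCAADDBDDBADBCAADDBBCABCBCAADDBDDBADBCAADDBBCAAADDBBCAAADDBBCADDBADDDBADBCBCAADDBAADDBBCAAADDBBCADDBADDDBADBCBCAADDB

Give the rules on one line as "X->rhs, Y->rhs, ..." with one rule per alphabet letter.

  step 0 ⇒ step 1: CCBB ⇒ AD·AD·DDB·DDB
    B ↦ DDB
    C ↦ AD
    A ↦ BC  (constrained at step 1)
    D ↦ A  (constrained at step 1)

A->BC, B->DDB, C->AD, D->A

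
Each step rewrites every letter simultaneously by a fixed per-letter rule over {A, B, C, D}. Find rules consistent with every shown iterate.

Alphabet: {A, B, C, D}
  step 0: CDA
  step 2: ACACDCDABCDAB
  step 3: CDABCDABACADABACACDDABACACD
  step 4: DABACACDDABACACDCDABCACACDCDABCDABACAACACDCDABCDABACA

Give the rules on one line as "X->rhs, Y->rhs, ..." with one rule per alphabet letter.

A->C, B->D, C->DAB, D->ACA

  step 3 ⇒ step 4: CDABCDABACADABACACDDABACACD ⇒ DAB·ACA·C·D·DAB·ACA·C·D·C·DAB·C·ACA·C·D·C·DAB·C·DAB·ACA·ACA·C·D·C·DAB·C·DAB·ACA
    A ↦ C
    B ↦ D
    C ↦ DAB
    D ↦ ACA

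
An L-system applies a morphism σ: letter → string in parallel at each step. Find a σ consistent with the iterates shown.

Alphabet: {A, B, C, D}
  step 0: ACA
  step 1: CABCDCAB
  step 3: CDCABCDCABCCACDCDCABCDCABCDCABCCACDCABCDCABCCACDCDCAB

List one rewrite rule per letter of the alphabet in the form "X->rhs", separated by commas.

A->CAB, B->CCA, C->CD, D->CAB

  step 0 ⇒ step 1: ACA ⇒ CAB·CD·CAB
    A ↦ CAB
    C ↦ CD
    B ↦ CCA  (constrained at step 1)
    D ↦ CAB  (constrained at step 1)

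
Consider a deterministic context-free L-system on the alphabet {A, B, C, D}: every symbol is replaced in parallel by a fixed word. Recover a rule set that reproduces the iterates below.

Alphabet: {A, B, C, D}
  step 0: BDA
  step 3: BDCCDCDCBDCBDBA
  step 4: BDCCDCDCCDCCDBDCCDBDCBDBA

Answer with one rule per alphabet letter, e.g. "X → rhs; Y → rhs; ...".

A->BA, B->BD, C->CD, D->C

  step 3 ⇒ step 4: BDCCDCDCBDCBDBA ⇒ BD·C·CD·CD·C·CD·C·CD·BD·C·CD·BD·C·BD·BA
    A ↦ BA
    B ↦ BD
    C ↦ CD
    D ↦ C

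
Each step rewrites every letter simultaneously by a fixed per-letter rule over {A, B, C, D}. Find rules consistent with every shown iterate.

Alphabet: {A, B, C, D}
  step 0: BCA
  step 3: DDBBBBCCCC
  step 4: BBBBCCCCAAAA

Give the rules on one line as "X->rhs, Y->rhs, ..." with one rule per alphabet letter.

  step 3 ⇒ step 4: DDBBBBCCCC ⇒ BB·BB·C·C·C·C·A·A·A·A
    B ↦ C
    C ↦ A
    D ↦ BB
    A ↦ DD  (constrained at step 0)

A->DD, B->C, C->A, D->BB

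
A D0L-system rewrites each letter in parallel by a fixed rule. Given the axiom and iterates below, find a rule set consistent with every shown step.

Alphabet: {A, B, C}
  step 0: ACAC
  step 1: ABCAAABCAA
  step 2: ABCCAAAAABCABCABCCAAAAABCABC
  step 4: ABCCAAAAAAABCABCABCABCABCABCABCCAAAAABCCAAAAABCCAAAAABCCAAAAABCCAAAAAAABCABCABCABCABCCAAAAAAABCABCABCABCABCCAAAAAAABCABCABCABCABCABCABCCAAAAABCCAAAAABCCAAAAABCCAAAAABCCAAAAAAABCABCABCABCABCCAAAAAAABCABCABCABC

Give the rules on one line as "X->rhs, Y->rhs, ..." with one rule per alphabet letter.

A->ABC, B->CAA, C->AA

  step 1 ⇒ step 2: ABCAAABCAA ⇒ ABC·CAA·AA·ABC·ABC·ABC·CAA·AA·ABC·ABC
    A ↦ ABC
    B ↦ CAA
    C ↦ AA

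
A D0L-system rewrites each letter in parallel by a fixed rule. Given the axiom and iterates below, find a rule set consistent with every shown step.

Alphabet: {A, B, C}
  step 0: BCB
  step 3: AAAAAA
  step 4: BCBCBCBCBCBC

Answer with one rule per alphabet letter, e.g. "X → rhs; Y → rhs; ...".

  step 3 ⇒ step 4: AAAAAA ⇒ BC·BC·BC·BC·BC·BC
    A ↦ BC
    B ↦ A  (constrained at step 0)
    C ↦ A  (constrained at step 0)

A->BC, B->A, C->A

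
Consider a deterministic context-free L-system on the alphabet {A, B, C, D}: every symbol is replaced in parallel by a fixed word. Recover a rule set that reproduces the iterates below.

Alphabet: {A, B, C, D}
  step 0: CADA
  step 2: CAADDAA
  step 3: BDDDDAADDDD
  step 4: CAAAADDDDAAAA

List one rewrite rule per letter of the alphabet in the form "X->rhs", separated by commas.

  step 3 ⇒ step 4: BDDDDAADDDD ⇒ C·A·A·A·A·DD·DD·A·A·A·A
    A ↦ DD
    B ↦ C
    D ↦ A
  step 2 ⇒ step 3: CAADDAA ⇒ B·DD·DD·A·A·DD·DD
    C ↦ B

A->DD, B->C, C->B, D->A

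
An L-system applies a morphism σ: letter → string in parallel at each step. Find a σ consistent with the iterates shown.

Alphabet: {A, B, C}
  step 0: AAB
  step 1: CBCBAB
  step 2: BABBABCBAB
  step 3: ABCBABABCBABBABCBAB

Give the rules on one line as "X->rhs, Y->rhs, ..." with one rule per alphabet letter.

A->CB, B->AB, C->B

  step 2 ⇒ step 3: BABBABCBAB ⇒ AB·CB·AB·AB·CB·AB·B·AB·CB·AB
    A ↦ CB
    B ↦ AB
    C ↦ B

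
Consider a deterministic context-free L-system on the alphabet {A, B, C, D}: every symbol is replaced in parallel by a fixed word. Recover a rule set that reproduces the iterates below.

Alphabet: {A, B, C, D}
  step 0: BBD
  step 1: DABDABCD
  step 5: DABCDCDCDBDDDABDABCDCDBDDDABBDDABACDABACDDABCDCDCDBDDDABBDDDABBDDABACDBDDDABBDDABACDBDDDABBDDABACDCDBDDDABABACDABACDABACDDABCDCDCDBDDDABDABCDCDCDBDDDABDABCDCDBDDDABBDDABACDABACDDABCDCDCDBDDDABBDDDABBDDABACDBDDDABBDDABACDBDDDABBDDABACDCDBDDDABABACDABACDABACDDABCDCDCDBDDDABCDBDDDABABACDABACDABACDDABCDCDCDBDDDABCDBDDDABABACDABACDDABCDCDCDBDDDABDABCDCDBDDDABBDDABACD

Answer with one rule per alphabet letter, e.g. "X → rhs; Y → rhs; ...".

  step 0 ⇒ step 1: BBD ⇒ DAB·DAB·CD
    B ↦ DAB
    D ↦ CD
    A ↦ BDD  (constrained at step 1)
    C ↦ ABA  (constrained at step 1)

A->BDD, B->DAB, C->ABA, D->CD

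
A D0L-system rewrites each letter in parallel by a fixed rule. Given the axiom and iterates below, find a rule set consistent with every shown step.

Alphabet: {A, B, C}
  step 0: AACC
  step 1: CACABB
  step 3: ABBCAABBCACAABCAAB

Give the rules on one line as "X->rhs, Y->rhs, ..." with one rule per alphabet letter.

A->CA, B->AB, C->B

  step 0 ⇒ step 1: AACC ⇒ CA·CA·B·B
    A ↦ CA
    C ↦ B
    B ↦ AB  (constrained at step 1)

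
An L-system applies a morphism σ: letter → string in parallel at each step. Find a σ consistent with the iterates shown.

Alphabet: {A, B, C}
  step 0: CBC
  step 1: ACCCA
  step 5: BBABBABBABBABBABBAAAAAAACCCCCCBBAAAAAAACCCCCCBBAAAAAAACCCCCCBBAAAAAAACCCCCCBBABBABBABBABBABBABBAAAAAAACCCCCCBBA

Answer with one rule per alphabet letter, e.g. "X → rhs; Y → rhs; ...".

  step 0 ⇒ step 1: CBC ⇒ A·CCC·A
    B ↦ CCC
    C ↦ A
    A ↦ BBA  (constrained at step 1)

A->BBA, B->CCC, C->A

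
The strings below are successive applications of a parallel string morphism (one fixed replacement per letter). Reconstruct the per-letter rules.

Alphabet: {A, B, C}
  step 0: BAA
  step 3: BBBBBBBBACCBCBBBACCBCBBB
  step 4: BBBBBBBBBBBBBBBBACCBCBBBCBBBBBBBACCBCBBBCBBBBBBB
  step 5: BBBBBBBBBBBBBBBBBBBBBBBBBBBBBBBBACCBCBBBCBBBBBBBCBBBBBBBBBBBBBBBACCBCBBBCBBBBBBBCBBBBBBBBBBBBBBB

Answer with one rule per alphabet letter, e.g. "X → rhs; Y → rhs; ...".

  step 4 ⇒ step 5: BBBBBBBBBBBBBBBBACCBCBBBCBBBBBBBACCBCBBBCBBBBBBB ⇒ BB·BB·BB·BB·BB·BB·BB·BB·BB·BB·BB·BB·BB·BB·BB·BB·AC·CB·CB·BB·CB·BB·BB·BB·CB·BB·BB·BB·BB·BB·BB·BB·AC·CB·CB·BB·CB·BB·BB·BB·CB·BB·BB·BB·BB·BB·BB·BB
    A ↦ AC
    B ↦ BB
    C ↦ CB

A->AC, B->BB, C->CB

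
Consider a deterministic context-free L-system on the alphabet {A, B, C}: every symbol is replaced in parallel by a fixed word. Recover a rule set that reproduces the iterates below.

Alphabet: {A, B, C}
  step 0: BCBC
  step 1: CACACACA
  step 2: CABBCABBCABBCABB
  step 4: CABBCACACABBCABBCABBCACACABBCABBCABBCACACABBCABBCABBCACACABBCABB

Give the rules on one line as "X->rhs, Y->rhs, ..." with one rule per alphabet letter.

  step 1 ⇒ step 2: CACACACA ⇒ CA·BB·CA·BB·CA·BB·CA·BB
    A ↦ BB
    C ↦ CA
  step 0 ⇒ step 1: BCBC ⇒ CA·CA·CA·CA
    B ↦ CA

A->BB, B->CA, C->CA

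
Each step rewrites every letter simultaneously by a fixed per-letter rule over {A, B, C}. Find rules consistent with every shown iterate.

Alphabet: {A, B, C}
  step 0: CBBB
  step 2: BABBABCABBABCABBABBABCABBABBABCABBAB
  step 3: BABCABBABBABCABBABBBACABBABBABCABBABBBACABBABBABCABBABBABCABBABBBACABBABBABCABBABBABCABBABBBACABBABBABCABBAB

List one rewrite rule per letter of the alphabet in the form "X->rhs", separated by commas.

  step 2 ⇒ step 3: BABBABCABBABCABBABBABCABBABBABCABBAB ⇒ BAB·CAB·BAB·BAB·CAB·BAB·BBA·CAB·BAB·BAB·CAB·BAB·BBA·CAB·BAB·BAB·CAB·BAB·BAB·CAB·BAB·BBA·CAB·BAB·BAB·CAB·BAB·BAB·CAB·BAB·BBA·CAB·BAB·BAB·CAB·BAB
    A ↦ CAB
    B ↦ BAB
    C ↦ BBA

A->CAB, B->BAB, C->BBA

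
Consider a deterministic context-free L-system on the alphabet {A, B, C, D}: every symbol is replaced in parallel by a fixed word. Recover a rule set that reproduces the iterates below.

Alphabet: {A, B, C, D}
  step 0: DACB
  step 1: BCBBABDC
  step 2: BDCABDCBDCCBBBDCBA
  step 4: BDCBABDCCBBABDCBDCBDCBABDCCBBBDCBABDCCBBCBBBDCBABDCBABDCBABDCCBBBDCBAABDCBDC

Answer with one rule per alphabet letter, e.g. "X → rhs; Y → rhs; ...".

  step 1 ⇒ step 2: BCBBABDC ⇒ BDC·A·BDC·BDC·CBB·BDC·B·A
    A ↦ CBB
    B ↦ BDC
    C ↦ A
    D ↦ B

A->CBB, B->BDC, C->A, D->B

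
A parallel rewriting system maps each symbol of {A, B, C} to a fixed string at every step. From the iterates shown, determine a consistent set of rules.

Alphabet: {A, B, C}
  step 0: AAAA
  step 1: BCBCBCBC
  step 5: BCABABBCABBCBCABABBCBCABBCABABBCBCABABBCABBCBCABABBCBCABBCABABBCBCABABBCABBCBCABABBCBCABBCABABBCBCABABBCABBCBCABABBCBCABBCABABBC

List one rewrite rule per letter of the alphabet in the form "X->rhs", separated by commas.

A->BC, B->AB, C->BC

  step 0 ⇒ step 1: AAAA ⇒ BC·BC·BC·BC
    A ↦ BC
    B ↦ AB  (constrained at step 1)
    C ↦ BC  (constrained at step 1)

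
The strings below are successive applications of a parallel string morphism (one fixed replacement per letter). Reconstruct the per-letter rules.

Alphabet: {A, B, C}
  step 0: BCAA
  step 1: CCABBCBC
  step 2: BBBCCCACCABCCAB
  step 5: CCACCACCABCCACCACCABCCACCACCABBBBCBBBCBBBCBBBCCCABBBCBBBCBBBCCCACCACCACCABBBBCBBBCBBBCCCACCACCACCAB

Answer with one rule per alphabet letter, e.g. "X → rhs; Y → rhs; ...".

A->BC, B->CCA, C->B

  step 1 ⇒ step 2: CCABBCBC ⇒ B·B·BC·CCA·CCA·B·CCA·B
    A ↦ BC
    B ↦ CCA
    C ↦ B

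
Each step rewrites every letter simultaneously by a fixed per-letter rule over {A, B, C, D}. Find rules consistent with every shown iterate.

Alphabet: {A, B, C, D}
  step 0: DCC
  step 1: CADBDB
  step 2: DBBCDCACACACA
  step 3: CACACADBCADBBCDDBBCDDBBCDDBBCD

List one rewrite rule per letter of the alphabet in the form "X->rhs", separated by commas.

  step 2 ⇒ step 3: DBBCDCACACACA ⇒ CA·CA·CA·DB·CA·DB·BCD·DB·BCD·DB·BCD·DB·BCD
    A ↦ BCD
    B ↦ CA
    C ↦ DB
    D ↦ CA

A->BCD, B->CA, C->DB, D->CA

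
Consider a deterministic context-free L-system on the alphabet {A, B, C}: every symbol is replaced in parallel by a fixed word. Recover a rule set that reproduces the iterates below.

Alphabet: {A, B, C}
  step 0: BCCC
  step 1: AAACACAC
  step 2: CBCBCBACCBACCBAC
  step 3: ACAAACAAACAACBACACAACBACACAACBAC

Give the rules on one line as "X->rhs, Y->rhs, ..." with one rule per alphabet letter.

A->CB, B->AA, C->AC

  step 2 ⇒ step 3: CBCBCBACCBACCBAC ⇒ AC·AA·AC·AA·AC·AA·CB·AC·AC·AA·CB·AC·AC·AA·CB·AC
    A ↦ CB
    B ↦ AA
    C ↦ AC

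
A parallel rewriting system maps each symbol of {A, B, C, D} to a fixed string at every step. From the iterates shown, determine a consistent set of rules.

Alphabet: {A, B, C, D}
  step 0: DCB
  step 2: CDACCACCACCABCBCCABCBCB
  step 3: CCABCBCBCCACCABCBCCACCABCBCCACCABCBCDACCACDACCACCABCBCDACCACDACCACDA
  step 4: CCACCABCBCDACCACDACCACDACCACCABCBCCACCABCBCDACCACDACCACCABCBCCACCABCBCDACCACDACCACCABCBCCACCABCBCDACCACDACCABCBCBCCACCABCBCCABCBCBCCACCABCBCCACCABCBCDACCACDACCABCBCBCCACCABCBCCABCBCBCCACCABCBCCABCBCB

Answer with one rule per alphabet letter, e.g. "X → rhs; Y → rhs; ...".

  step 3 ⇒ step 4: CCABCBCBCCACCABCBCCACCABCBCCACCABCBCDACCACDACCACCABCBCDACCACDACCACDA ⇒ CCA·CCA·BCB·CDA·CCA·CDA·CCA·CDA·CCA·CCA·BCB·CCA·CCA·BCB·CDA·CCA·CDA·CCA·CCA·BCB·CCA·CCA·BCB·CDA·CCA·CDA·CCA·CCA·BCB·CCA·CCA·BCB·CDA·CCA·CDA·CCA·BC·BCB·CCA·CCA·BCB·CCA·BC·BCB·CCA·CCA·BCB·CCA·CCA·BCB·CDA·CCA·CDA·CCA·BC·BCB·CCA·CCA·BCB·CCA·BC·BCB·CCA·CCA·BCB·CCA·BC·BCB
    A ↦ BCB
    B ↦ CDA
    C ↦ CCA
    D ↦ BC

A->BCB, B->CDA, C->CCA, D->BC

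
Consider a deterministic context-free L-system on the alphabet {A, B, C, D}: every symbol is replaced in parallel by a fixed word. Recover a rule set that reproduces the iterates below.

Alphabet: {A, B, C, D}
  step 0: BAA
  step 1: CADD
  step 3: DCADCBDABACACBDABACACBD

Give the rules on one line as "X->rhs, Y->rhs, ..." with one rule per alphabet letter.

A->D, B->CA, C->ABA, D->CBD

  step 0 ⇒ step 1: BAA ⇒ CA·D·D
    A ↦ D
    B ↦ CA
    C ↦ ABA  (constrained at step 1)
    D ↦ CBD  (constrained at step 1)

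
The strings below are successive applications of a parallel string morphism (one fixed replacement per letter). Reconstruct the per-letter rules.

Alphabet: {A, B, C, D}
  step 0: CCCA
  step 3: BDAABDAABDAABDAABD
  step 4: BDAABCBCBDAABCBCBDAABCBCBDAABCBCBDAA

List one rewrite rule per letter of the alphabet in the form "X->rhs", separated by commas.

  step 3 ⇒ step 4: BDAABDAABDAABDAABD ⇒ BD·AA·BC·BC·BD·AA·BC·BC·BD·AA·BC·BC·BD·AA·BC·BC·BD·AA
    A ↦ BC
    B ↦ BD
    D ↦ AA
    C ↦ B  (constrained at step 0)

A->BC, B->BD, C->B, D->AA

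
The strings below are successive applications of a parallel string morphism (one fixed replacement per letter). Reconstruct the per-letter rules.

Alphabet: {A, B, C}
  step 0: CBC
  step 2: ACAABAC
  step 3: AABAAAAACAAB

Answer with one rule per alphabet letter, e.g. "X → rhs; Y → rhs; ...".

A->AA, B->AC, C->B

  step 2 ⇒ step 3: ACAABAC ⇒ AA·B·AA·AA·AC·AA·B
    A ↦ AA
    B ↦ AC
    C ↦ B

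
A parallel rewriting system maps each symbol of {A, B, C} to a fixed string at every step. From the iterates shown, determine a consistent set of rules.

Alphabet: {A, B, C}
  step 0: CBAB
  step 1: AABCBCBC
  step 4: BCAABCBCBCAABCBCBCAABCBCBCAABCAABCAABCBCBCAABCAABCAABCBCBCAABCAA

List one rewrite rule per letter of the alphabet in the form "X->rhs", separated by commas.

  step 0 ⇒ step 1: CBAB ⇒ AA·BC·BC·BC
    A ↦ BC
    B ↦ BC
    C ↦ AA

A->BC, B->BC, C->AA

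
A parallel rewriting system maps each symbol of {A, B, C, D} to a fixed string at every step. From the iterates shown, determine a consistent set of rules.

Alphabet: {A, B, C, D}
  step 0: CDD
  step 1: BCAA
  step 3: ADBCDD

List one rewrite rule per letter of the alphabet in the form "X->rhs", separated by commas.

  step 0 ⇒ step 1: CDD ⇒ BC·A·A
    C ↦ BC
    D ↦ A
    A ↦ B  (constrained at step 1)
    B ↦ D  (constrained at step 1)

A->B, B->D, C->BC, D->A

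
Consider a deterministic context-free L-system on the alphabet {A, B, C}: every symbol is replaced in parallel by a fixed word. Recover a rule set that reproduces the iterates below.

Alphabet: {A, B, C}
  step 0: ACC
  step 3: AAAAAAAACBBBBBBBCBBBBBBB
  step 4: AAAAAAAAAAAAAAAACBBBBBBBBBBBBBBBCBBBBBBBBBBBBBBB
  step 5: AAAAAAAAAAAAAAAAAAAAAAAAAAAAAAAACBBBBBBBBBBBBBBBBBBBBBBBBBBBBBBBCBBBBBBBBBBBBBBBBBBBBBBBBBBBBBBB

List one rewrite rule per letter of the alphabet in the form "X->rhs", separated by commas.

A->AA, B->BB, C->CB

  step 4 ⇒ step 5: AAAAAAAAAAAAAAAACBBBBBBBBBBBBBBBCBBBBBBBBBBBBBBB ⇒ AA·AA·AA·AA·AA·AA·AA·AA·AA·AA·AA·AA·AA·AA·AA·AA·CB·BB·BB·BB·BB·BB·BB·BB·BB·BB·BB·BB·BB·BB·BB·BB·CB·BB·BB·BB·BB·BB·BB·BB·BB·BB·BB·BB·BB·BB·BB·BB
    A ↦ AA
    B ↦ BB
    C ↦ CB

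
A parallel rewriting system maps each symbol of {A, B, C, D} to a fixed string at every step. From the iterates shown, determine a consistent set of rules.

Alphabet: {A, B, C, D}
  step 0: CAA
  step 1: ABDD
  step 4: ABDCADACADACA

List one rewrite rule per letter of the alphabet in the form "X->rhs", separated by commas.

  step 0 ⇒ step 1: CAA ⇒ AB·D·D
    A ↦ D
    C ↦ AB
    B ↦ A  (constrained at step 1)
    D ↦ CA  (constrained at step 1)

A->D, B->A, C->AB, D->CA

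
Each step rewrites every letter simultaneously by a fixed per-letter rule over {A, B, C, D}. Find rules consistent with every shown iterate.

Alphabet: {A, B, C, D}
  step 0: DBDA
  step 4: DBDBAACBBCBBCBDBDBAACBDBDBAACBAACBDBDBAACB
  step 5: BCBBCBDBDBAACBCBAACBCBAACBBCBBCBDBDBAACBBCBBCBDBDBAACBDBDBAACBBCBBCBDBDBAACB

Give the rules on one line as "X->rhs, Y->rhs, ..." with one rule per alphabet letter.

A->DB, B->CB, C->AA, D->B

  step 4 ⇒ step 5: DBDBAACBBCBBCBDBDBAACBDBDBAACBAACBDBDBAACB ⇒ B·CB·B·CB·DB·DB·AA·CB·CB·AA·CB·CB·AA·CB·B·CB·B·CB·DB·DB·AA·CB·B·CB·B·CB·DB·DB·AA·CB·DB·DB·AA·CB·B·CB·B·CB·DB·DB·AA·CB
    A ↦ DB
    B ↦ CB
    C ↦ AA
    D ↦ B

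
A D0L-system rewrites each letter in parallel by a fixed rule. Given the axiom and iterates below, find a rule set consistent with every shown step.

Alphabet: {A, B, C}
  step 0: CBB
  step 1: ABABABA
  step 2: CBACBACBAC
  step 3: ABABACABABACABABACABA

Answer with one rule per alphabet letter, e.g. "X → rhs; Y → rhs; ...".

  step 2 ⇒ step 3: CBACBACBAC ⇒ ABA·BA·C·ABA·BA·C·ABA·BA·C·ABA
    A ↦ C
    B ↦ BA
    C ↦ ABA

A->C, B->BA, C->ABA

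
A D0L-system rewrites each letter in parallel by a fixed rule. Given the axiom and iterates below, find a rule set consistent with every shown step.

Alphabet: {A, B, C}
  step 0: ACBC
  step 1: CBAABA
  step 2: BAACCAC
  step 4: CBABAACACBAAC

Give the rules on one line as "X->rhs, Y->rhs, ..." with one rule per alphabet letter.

A->C, B->A, C->BA

  step 1 ⇒ step 2: CBAABA ⇒ BA·A·C·C·A·C
    A ↦ C
    B ↦ A
    C ↦ BA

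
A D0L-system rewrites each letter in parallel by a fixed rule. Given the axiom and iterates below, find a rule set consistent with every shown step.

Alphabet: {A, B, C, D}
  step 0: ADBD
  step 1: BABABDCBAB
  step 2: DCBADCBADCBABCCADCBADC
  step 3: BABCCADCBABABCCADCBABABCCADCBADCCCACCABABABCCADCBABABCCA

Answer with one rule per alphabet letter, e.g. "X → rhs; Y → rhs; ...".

  step 2 ⇒ step 3: DCBADCBADCBABCCADCBADC ⇒ BAB·CCA·DC·BA·BAB·CCA·DC·BA·BAB·CCA·DC·BA·DC·CCA·CCA·BA·BAB·CCA·DC·BA·BAB·CCA
    A ↦ BA
    B ↦ DC
    C ↦ CCA
    D ↦ BAB

A->BA, B->DC, C->CCA, D->BAB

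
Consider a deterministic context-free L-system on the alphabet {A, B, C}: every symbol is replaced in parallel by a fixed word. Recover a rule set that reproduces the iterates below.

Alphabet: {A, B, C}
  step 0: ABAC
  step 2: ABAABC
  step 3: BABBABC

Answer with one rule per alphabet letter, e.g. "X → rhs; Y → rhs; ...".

  step 2 ⇒ step 3: ABAABC ⇒ B·A·B·B·A·BC
    A ↦ B
    B ↦ A
    C ↦ BC

A->B, B->A, C->BC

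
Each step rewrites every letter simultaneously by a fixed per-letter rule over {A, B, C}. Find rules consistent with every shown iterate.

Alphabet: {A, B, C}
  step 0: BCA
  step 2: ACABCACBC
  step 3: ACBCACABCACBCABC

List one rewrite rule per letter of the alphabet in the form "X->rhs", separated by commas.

  step 2 ⇒ step 3: ACABCACBC ⇒ AC·BC·AC·A·BC·AC·BC·A·BC
    A ↦ AC
    B ↦ A
    C ↦ BC

A->AC, B->A, C->BC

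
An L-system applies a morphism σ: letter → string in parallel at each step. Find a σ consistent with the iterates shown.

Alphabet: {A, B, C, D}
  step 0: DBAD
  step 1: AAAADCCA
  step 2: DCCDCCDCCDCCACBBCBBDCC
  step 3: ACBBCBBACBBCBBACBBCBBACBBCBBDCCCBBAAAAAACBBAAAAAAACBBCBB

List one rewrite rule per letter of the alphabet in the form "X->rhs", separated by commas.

A->DCC, B->AAA, C->CBB, D->A

  step 2 ⇒ step 3: DCCDCCDCCDCCACBBCBBDCC ⇒ A·CBB·CBB·A·CBB·CBB·A·CBB·CBB·A·CBB·CBB·DCC·CBB·AAA·AAA·CBB·AAA·AAA·A·CBB·CBB
    A ↦ DCC
    B ↦ AAA
    C ↦ CBB
    D ↦ A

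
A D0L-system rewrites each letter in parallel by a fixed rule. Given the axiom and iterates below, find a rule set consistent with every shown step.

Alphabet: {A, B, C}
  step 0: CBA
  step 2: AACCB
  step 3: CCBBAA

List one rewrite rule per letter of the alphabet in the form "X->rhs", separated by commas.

A->C, B->AA, C->B

  step 2 ⇒ step 3: AACCB ⇒ C·C·B·B·AA
    A ↦ C
    B ↦ AA
    C ↦ B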